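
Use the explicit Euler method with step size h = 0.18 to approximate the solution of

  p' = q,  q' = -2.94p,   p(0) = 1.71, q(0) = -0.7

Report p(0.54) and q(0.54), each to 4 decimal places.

Euler on (p,q): p_{n+1} = p_n + h·p', q_{n+1} = q_n + h·q'.
0.000000: (1.710000, -0.700000); f=(-0.700000, -5.027400) → (1.584000, -1.604932)
0.180000: (1.584000, -1.604932); f=(-1.604932, -4.656960) → (1.295112, -2.443185)
0.360000: (1.295112, -2.443185); f=(-2.443185, -3.807630) → (0.855339, -3.128558)
(p(0.54), q(0.54)) ≈ (0.8553, -3.1286)

0.8553, -3.1286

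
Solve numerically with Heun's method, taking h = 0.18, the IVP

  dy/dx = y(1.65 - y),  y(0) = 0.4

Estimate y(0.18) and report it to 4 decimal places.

Heun: k1 = f(x_n, y_n); k2 = f(x_n + h, y_n + h·k1); y_{n+1} = y_n + (h/2)·(k1 + k2).
x=0.000000, y=0.400000:
  k1 = f(0.000000, 0.400000) = 0.500000
  k2 = f(0.180000, 0.490000) = 0.568400
  y ← 0.400000 + (0.18/2)·(0.500000 + 0.568400) = 0.496156
y(0.18) ≈ 0.4962

0.4962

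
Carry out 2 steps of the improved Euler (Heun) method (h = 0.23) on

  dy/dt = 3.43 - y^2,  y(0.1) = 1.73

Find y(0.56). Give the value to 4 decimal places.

1.8199

Heun: k1 = f(t_n, y_n); k2 = f(t_n + h, y_n + h·k1); y_{n+1} = y_n + (h/2)·(k1 + k2).
t=0.100000, y=1.730000:
  k1 = f(0.100000, 1.730000) = 0.437100
  k2 = f(0.330000, 1.830533) = 0.079149
  y ← 1.730000 + (0.23/2)·(0.437100 + 0.079149) = 1.789369
t=0.330000, y=1.789369:
  k1 = f(0.330000, 1.789369) = 0.228160
  k2 = f(0.560000, 1.841845) = 0.037605
  y ← 1.789369 + (0.23/2)·(0.228160 + 0.037605) = 1.819932
y(0.56) ≈ 1.8199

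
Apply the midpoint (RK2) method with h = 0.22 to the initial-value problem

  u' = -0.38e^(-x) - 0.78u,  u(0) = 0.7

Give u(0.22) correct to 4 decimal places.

Midpoint: k1 = f(x_n, u_n); k2 = f(x_n + h/2, u_n + (h/2)·k1); u_{n+1} = u_n + h·k2.
x=0.000000, u=0.700000:
  k1 = f(0.000000, 0.700000) = -0.926000
  k2 = f(0.110000, 0.598140) = -0.806966
  u ← 0.700000 + 0.22·(-0.806966) = 0.522467
u(0.22) ≈ 0.5225

0.5225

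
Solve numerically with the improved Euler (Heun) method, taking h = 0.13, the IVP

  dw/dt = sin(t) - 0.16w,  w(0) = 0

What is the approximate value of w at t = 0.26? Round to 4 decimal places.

Heun: k1 = f(t_n, w_n); k2 = f(t_n + h, w_n + h·k1); w_{n+1} = w_n + (h/2)·(k1 + k2).
t=0.000000, w=0.000000:
  k1 = f(0.000000, 0.000000) = 0.000000
  k2 = f(0.130000, 0.000000) = 0.129634
  w ← 0.000000 + (0.13/2)·(0.000000 + 0.129634) = 0.008426
t=0.130000, w=0.008426:
  k1 = f(0.130000, 0.008426) = 0.128286
  k2 = f(0.260000, 0.025103) = 0.253064
  w ← 0.008426 + (0.13/2)·(0.128286 + 0.253064) = 0.033214
w(0.26) ≈ 0.0332

0.0332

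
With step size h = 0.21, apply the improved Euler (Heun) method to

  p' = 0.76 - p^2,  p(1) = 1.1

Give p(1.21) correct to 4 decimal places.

Heun: k1 = f(x_n, p_n); k2 = f(x_n + h, p_n + h·k1); p_{n+1} = p_n + (h/2)·(k1 + k2).
x=1.000000, p=1.100000:
  k1 = f(1.000000, 1.100000) = -0.450000
  k2 = f(1.210000, 1.005500) = -0.251030
  p ← 1.100000 + (0.21/2)·(-0.450000 + (-0.251030)) = 1.026392
p(1.21) ≈ 1.0264

1.0264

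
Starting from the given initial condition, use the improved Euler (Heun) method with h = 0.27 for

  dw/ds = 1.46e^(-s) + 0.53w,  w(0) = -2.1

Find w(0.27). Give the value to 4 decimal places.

Heun: k1 = f(s_n, w_n); k2 = f(s_n + h, w_n + h·k1); w_{n+1} = w_n + (h/2)·(k1 + k2).
s=0.000000, w=-2.100000:
  k1 = f(0.000000, -2.100000) = 0.347000
  k2 = f(0.270000, -2.006310) = 0.051190
  w ← -2.100000 + (0.27/2)·(0.347000 + 0.051190) = -2.046244
w(0.27) ≈ -2.0462

-2.0462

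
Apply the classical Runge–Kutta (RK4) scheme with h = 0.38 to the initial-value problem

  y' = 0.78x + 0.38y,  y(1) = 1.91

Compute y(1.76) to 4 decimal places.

RK4: k1 = f(x_n, y_n); k2 = f(x_n + h/2, y_n + (h/2)·k1); k3 = f(x_n + h/2, y_n + (h/2)·k2); k4 = f(x_n + h, y_n + h·k3); y_{n+1} = y_n + (h/6)·(k1 + 2k2 + 2k3 + k4).
x=1.000000, y=1.910000:
  k1 = f(1.000000, 1.910000) = 1.505800
  k2 = f(1.190000, 2.196102) = 1.762719
  k3 = f(1.190000, 2.244917) = 1.781268
  k4 = f(1.380000, 2.586882) = 2.059415
  y ← 1.910000 + (0.38/6)·(k1 + 2k2 + 2k3 + k4) = 2.584702
x=1.380000, y=2.584702:
  k1 = f(1.380000, 2.584702) = 2.058587
  k2 = f(1.570000, 2.975833) = 2.355417
  k3 = f(1.570000, 3.032231) = 2.376848
  k4 = f(1.760000, 3.487904) = 2.698204
  y ← 2.584702 + (0.38/6)·(k1 + 2k2 + 2k3 + k4) = 3.485386
y(1.76) ≈ 3.4854

3.4854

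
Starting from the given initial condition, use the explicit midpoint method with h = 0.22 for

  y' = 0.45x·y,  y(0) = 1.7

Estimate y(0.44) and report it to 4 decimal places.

Midpoint: k1 = f(x_n, y_n); k2 = f(x_n + h/2, y_n + (h/2)·k1); y_{n+1} = y_n + h·k2.
x=0.000000, y=1.700000:
  k1 = f(0.000000, 1.700000) = 0.000000
  k2 = f(0.110000, 1.700000) = 0.084150
  y ← 1.700000 + 0.22·0.084150 = 1.718513
x=0.220000, y=1.718513:
  k1 = f(0.220000, 1.718513) = 0.170133
  k2 = f(0.330000, 1.737228) = 0.257978
  y ← 1.718513 + 0.22·0.257978 = 1.775268
y(0.44) ≈ 1.7753

1.7753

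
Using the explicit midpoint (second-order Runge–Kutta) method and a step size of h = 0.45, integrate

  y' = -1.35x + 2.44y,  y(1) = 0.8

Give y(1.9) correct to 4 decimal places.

Midpoint: k1 = f(x_n, y_n); k2 = f(x_n + h/2, y_n + (h/2)·k1); y_{n+1} = y_n + h·k2.
x=1.000000, y=0.800000:
  k1 = f(1.000000, 0.800000) = 0.602000
  k2 = f(1.225000, 0.935450) = 0.628748
  y ← 0.800000 + 0.45·0.628748 = 1.082937
x=1.450000, y=1.082937:
  k1 = f(1.450000, 1.082937) = 0.684865
  k2 = f(1.675000, 1.237031) = 0.757106
  y ← 1.082937 + 0.45·0.757106 = 1.423634
y(1.9) ≈ 1.4236

1.4236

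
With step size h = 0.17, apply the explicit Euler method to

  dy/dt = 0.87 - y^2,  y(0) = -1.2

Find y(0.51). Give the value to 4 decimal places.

-1.6371

Euler: y_{n+1} = y_n + h·f(t_n, y_n).
t=0.000000, y=-1.200000: f=-0.570000 → y ← -1.200000 + 0.17·(-0.570000) = -1.296900
t=0.170000, y=-1.296900: f=-0.811950 → y ← -1.296900 + 0.17·(-0.811950) = -1.434931
t=0.340000, y=-1.434931: f=-1.189028 → y ← -1.434931 + 0.17·(-1.189028) = -1.637066
y(0.51) ≈ -1.6371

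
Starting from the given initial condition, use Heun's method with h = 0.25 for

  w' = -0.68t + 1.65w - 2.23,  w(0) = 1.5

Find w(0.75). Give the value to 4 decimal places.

Heun: k1 = f(t_n, w_n); k2 = f(t_n + h, w_n + h·k1); w_{n+1} = w_n + (h/2)·(k1 + k2).
t=0.000000, w=1.500000:
  k1 = f(0.000000, 1.500000) = 0.245000
  k2 = f(0.250000, 1.561250) = 0.176062
  w ← 1.500000 + (0.25/2)·(0.245000 + 0.176062) = 1.552633
t=0.250000, w=1.552633:
  k1 = f(0.250000, 1.552633) = 0.161844
  k2 = f(0.500000, 1.593094) = 0.058605
  w ← 1.552633 + (0.25/2)·(0.161844 + 0.058605) = 1.580189
t=0.500000, w=1.580189:
  k1 = f(0.500000, 1.580189) = 0.037312
  k2 = f(0.750000, 1.589517) = -0.117297
  w ← 1.580189 + (0.25/2)·(0.037312 + (-0.117297)) = 1.570191
w(0.75) ≈ 1.5702

1.5702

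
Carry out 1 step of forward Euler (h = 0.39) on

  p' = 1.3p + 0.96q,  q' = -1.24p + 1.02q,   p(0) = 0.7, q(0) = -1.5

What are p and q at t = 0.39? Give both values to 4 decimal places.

Euler on (p,q): p_{n+1} = p_n + h·p', q_{n+1} = q_n + h·q'.
0.000000: (0.700000, -1.500000); f=(-0.530000, -2.398000) → (0.493300, -2.435220)
(p(0.39), q(0.39)) ≈ (0.4933, -2.4352)

0.4933, -2.4352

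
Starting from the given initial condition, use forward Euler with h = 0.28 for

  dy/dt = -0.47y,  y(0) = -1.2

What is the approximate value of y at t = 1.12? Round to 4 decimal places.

-0.6824

Euler: y_{n+1} = y_n + h·f(t_n, y_n).
t=0.000000, y=-1.200000: f=0.564000 → y ← -1.200000 + 0.28·0.564000 = -1.042080
t=0.280000, y=-1.042080: f=0.489778 → y ← -1.042080 + 0.28·0.489778 = -0.904942
t=0.560000, y=-0.904942: f=0.425323 → y ← -0.904942 + 0.28·0.425323 = -0.785852
t=0.840000, y=-0.785852: f=0.369350 → y ← -0.785852 + 0.28·0.369350 = -0.682434
y(1.12) ≈ -0.6824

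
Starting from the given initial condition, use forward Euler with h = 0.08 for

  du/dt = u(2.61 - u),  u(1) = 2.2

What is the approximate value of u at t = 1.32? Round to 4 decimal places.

2.4281

Euler: u_{n+1} = u_n + h·f(t_n, u_n).
t=1.000000, u=2.200000: f=0.902000 → u ← 2.200000 + 0.08·0.902000 = 2.272160
t=1.080000, u=2.272160: f=0.767627 → u ← 2.272160 + 0.08·0.767627 = 2.333570
t=1.160000, u=2.333570: f=0.645069 → u ← 2.333570 + 0.08·0.645069 = 2.385176
t=1.240000, u=2.385176: f=0.536246 → u ← 2.385176 + 0.08·0.536246 = 2.428075
u(1.32) ≈ 2.4281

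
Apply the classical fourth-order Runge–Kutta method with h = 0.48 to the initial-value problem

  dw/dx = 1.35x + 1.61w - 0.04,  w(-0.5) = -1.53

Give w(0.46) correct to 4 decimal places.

RK4: k1 = f(x_n, w_n); k2 = f(x_n + h/2, w_n + (h/2)·k1); k3 = f(x_n + h/2, w_n + (h/2)·k2); k4 = f(x_n + h, w_n + h·k3); w_{n+1} = w_n + (h/6)·(k1 + 2k2 + 2k3 + k4).
x=-0.500000, w=-1.530000:
  k1 = f(-0.500000, -1.530000) = -3.178300
  k2 = f(-0.260000, -2.292792) = -4.082395
  k3 = f(-0.260000, -2.509775) = -4.431737
  k4 = f(-0.020000, -3.657234) = -5.955147
  w ← -1.530000 + (0.48/6)·(k1 + 2k2 + 2k3 + k4) = -3.622937
x=-0.020000, w=-3.622937:
  k1 = f(-0.020000, -3.622937) = -5.899928
  k2 = f(0.220000, -5.038920) = -7.855661
  k3 = f(0.220000, -5.508296) = -8.611356
  k4 = f(0.460000, -7.756388) = -11.906784
  w ← -3.622937 + (0.48/6)·(k1 + 2k2 + 2k3 + k4) = -7.682197
w(0.46) ≈ -7.6822

-7.6822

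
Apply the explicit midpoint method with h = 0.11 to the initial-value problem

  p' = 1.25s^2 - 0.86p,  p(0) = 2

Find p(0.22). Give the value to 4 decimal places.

1.6598

Midpoint: k1 = f(s_n, p_n); k2 = f(s_n + h/2, p_n + (h/2)·k1); p_{n+1} = p_n + h·k2.
s=0.000000, p=2.000000:
  k1 = f(0.000000, 2.000000) = -1.720000
  k2 = f(0.055000, 1.905400) = -1.634863
  p ← 2.000000 + 0.11·(-1.634863) = 1.820165
s=0.110000, p=1.820165:
  k1 = f(0.110000, 1.820165) = -1.550217
  k2 = f(0.165000, 1.734903) = -1.457985
  p ← 1.820165 + 0.11·(-1.457985) = 1.659787
p(0.22) ≈ 1.6598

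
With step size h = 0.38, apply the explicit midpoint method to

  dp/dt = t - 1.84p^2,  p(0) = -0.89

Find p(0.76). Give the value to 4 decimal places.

-7.0070

Midpoint: k1 = f(t_n, p_n); k2 = f(t_n + h/2, p_n + (h/2)·k1); p_{n+1} = p_n + h·k2.
t=0.000000, p=-0.890000:
  k1 = f(0.000000, -0.890000) = -1.457464
  k2 = f(0.190000, -1.166918) = -2.315524
  p ← -0.890000 + 0.38·(-2.315524) = -1.769899
t=0.380000, p=-1.769899:
  k1 = f(0.380000, -1.769899) = -5.383880
  k2 = f(0.570000, -2.792836) = -13.781880
  p ← -1.769899 + 0.38·(-13.781880) = -7.007014
p(0.76) ≈ -7.0070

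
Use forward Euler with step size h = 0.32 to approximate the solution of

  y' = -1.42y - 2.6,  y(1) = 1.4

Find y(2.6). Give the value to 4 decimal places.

Euler: y_{n+1} = y_n + h·f(t_n, y_n).
t=1.000000, y=1.400000: f=-4.588000 → y ← 1.400000 + 0.32·(-4.588000) = -0.068160
t=1.320000, y=-0.068160: f=-2.503213 → y ← -0.068160 + 0.32·(-2.503213) = -0.869188
t=1.640000, y=-0.869188: f=-1.365753 → y ← -0.869188 + 0.32·(-1.365753) = -1.306229
t=1.960000, y=-1.306229: f=-0.745155 → y ← -1.306229 + 0.32·(-0.745155) = -1.544679
t=2.280000, y=-1.544679: f=-0.406556 → y ← -1.544679 + 0.32·(-0.406556) = -1.674777
y(2.6) ≈ -1.6748

-1.6748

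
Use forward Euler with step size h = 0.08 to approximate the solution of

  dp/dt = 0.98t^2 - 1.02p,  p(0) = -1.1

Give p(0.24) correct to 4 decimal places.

-0.8496

Euler: p_{n+1} = p_n + h·f(t_n, p_n).
t=0.000000, p=-1.100000: f=1.122000 → p ← -1.100000 + 0.08·1.122000 = -1.010240
t=0.080000, p=-1.010240: f=1.036717 → p ← -1.010240 + 0.08·1.036717 = -0.927303
t=0.160000, p=-0.927303: f=0.970937 → p ← -0.927303 + 0.08·0.970937 = -0.849628
p(0.24) ≈ -0.8496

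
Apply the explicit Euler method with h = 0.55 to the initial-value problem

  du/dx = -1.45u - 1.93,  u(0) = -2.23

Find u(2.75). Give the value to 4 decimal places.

-1.3313

Euler: u_{n+1} = u_n + h·f(x_n, u_n).
x=0.000000, u=-2.230000: f=1.303500 → u ← -2.230000 + 0.55·1.303500 = -1.513075
x=0.550000, u=-1.513075: f=0.263959 → u ← -1.513075 + 0.55·0.263959 = -1.367898
x=1.100000, u=-1.367898: f=0.053452 → u ← -1.367898 + 0.55·0.053452 = -1.338499
x=1.650000, u=-1.338499: f=0.010824 → u ← -1.338499 + 0.55·0.010824 = -1.332546
x=2.200000, u=-1.332546: f=0.002192 → u ← -1.332546 + 0.55·0.002192 = -1.331341
u(2.75) ≈ -1.3313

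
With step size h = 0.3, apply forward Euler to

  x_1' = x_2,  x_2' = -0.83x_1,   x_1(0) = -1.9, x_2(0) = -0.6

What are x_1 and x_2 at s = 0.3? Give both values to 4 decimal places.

-2.0800, -0.1269

Euler on (x_1,x_2): x_1_{n+1} = x_1_n + h·x_1', x_2_{n+1} = x_2_n + h·x_2'.
0.000000: (-1.900000, -0.600000); f=(-0.600000, 1.577000) → (-2.080000, -0.126900)
(x_1(0.3), x_2(0.3)) ≈ (-2.0800, -0.1269)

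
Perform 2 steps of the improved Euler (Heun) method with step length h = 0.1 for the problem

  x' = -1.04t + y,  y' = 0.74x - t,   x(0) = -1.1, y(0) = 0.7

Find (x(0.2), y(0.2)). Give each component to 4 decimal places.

Heun on (x,y): k1 = f(t_n, state_n); k2 = f(t_n + h, state_n + h·k1); state_{n+1} = state_n + (h/2)·(k1 + k2).
0.000000: (-1.100000, 0.700000)
  k1 = (0.700000, -0.814000)
  predictor → (-1.030000, 0.618600)
  k2 = (0.514600, -0.862200)
  → (-1.039270, 0.616190)
0.100000: (-1.039270, 0.616190)
  k1 = (0.512190, -0.869060)
  predictor → (-0.988051, 0.529284)
  k2 = (0.321284, -0.931158)
  → (-0.997596, 0.526179)
(x(0.2), y(0.2)) ≈ (-0.9976, 0.5262)

-0.9976, 0.5262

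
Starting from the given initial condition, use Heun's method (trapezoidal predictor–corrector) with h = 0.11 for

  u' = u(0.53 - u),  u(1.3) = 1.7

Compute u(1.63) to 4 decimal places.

1.2583

Heun: k1 = f(x_n, u_n); k2 = f(x_n + h, u_n + h·k1); u_{n+1} = u_n + (h/2)·(k1 + k2).
x=1.300000, u=1.700000:
  k1 = f(1.300000, 1.700000) = -1.989000
  k2 = f(1.410000, 1.481210) = -1.408942
  u ← 1.700000 + (0.11/2)·(-1.989000 + (-1.408942)) = 1.513113
x=1.410000, u=1.513113:
  k1 = f(1.410000, 1.513113) = -1.487562
  k2 = f(1.520000, 1.349481) = -1.105875
  u ← 1.513113 + (0.11/2)·(-1.487562 + (-1.105875)) = 1.370474
x=1.520000, u=1.370474:
  k1 = f(1.520000, 1.370474) = -1.151848
  k2 = f(1.630000, 1.243771) = -0.887767
  u ← 1.370474 + (0.11/2)·(-1.151848 + (-0.887767)) = 1.258295
u(1.63) ≈ 1.2583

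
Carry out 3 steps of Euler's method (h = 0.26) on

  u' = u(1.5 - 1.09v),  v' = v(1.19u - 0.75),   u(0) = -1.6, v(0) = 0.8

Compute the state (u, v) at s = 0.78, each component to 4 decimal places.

-3.3748, 0.0026

Euler on (u,v): u_{n+1} = u_n + h·u', v_{n+1} = v_n + h·v'.
0.000000: (-1.600000, 0.800000); f=(-1.004800, -2.123200) → (-1.861248, 0.247968)
0.260000: (-1.861248, 0.247968); f=(-2.288804, -0.735197) → (-2.456337, 0.056817)
0.520000: (-2.456337, 0.056817); f=(-3.532384, -0.208691) → (-3.374757, 0.002557)
(u(0.78), v(0.78)) ≈ (-3.3748, 0.0026)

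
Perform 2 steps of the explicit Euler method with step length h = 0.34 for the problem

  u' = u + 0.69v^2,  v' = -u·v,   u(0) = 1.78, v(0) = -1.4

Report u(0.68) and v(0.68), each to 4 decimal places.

Euler on (u,v): u_{n+1} = u_n + h·u', v_{n+1} = v_n + h·v'.
0.000000: (1.780000, -1.400000); f=(3.132400, 2.492000) → (2.845016, -0.552720)
0.340000: (2.845016, -0.552720); f=(3.055811, 1.572497) → (3.883992, -0.018071)
(u(0.68), v(0.68)) ≈ (3.8840, -0.0181)

3.8840, -0.0181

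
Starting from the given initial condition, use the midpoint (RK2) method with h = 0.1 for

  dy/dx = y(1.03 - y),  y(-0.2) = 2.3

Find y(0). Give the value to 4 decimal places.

Midpoint: k1 = f(x_n, y_n); k2 = f(x_n + h/2, y_n + (h/2)·k1); y_{n+1} = y_n + h·k2.
x=-0.200000, y=2.300000:
  k1 = f(-0.200000, 2.300000) = -2.921000
  k2 = f(-0.150000, 2.153950) = -2.420932
  y ← 2.300000 + 0.1·(-2.420932) = 2.057907
x=-0.100000, y=2.057907:
  k1 = f(-0.100000, 2.057907) = -2.115336
  k2 = f(-0.050000, 1.952140) = -1.800146
  y ← 2.057907 + 0.1·(-1.800146) = 1.877892
y(0) ≈ 1.8779

1.8779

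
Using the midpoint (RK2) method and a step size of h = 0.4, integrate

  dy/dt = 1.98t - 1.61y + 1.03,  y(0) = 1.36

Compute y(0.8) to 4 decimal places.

1.3308

Midpoint: k1 = f(t_n, y_n); k2 = f(t_n + h/2, y_n + (h/2)·k1); y_{n+1} = y_n + h·k2.
t=0.000000, y=1.360000:
  k1 = f(0.000000, 1.360000) = -1.159600
  k2 = f(0.200000, 1.128080) = -0.390209
  y ← 1.360000 + 0.4·(-0.390209) = 1.203916
t=0.400000, y=1.203916:
  k1 = f(0.400000, 1.203916) = -0.116306
  k2 = f(0.600000, 1.180655) = 0.317145
  y ← 1.203916 + 0.4·0.317145 = 1.330774
y(0.8) ≈ 1.3308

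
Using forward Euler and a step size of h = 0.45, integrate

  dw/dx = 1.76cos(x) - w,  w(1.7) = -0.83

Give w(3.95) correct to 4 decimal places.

Euler: w_{n+1} = w_n + h·f(x_n, w_n).
x=1.700000, w=-0.830000: f=0.603234 → w ← -0.830000 + 0.45·0.603234 = -0.558545
x=2.150000, w=-0.558545: f=-0.404805 → w ← -0.558545 + 0.45·(-0.404805) = -0.740707
x=2.600000, w=-0.740707: f=-0.767417 → w ← -0.740707 + 0.45·(-0.767417) = -1.086045
x=3.050000, w=-1.086045: f=-0.666578 → w ← -1.086045 + 0.45·(-0.666578) = -1.386005
x=3.500000, w=-1.386005: f=-0.262159 → w ← -1.386005 + 0.45·(-0.262159) = -1.503976
w(3.95) ≈ -1.5040

-1.5040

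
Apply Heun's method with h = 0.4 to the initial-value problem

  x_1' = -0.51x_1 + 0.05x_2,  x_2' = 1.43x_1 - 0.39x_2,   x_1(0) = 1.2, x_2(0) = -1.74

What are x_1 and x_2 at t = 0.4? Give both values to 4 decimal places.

Heun on (x_1,x_2): k1 = f(t_n, state_n); k2 = f(t_n + h, state_n + h·k1); state_{n+1} = state_n + (h/2)·(k1 + k2).
0.000000: (1.200000, -1.740000)
  k1 = (-0.699000, 2.394600)
  predictor → (0.920400, -0.782160)
  k2 = (-0.508512, 1.621214)
  → (0.958498, -0.936837)
(x_1(0.4), x_2(0.4)) ≈ (0.9585, -0.9368)

0.9585, -0.9368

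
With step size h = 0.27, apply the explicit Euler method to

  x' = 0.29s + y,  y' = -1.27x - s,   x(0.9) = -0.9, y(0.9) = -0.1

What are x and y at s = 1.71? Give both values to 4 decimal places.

Euler on (x,y): x_{n+1} = x_n + h·x', y_{n+1} = y_n + h·y'.
0.900000: (-0.900000, -0.100000); f=(0.161000, 0.243000) → (-0.856530, -0.034390)
1.170000: (-0.856530, -0.034390); f=(0.304910, -0.082207) → (-0.774204, -0.056586)
1.440000: (-0.774204, -0.056586); f=(0.361014, -0.456761) → (-0.676730, -0.179911)
(x(1.71), y(1.71)) ≈ (-0.6767, -0.1799)

-0.6767, -0.1799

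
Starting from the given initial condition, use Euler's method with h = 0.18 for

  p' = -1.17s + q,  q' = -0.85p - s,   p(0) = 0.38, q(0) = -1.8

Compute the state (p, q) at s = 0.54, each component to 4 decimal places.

Euler on (p,q): p_{n+1} = p_n + h·p', q_{n+1} = q_n + h·q'.
0.000000: (0.380000, -1.800000); f=(-1.800000, -0.323000) → (0.056000, -1.858140)
0.180000: (0.056000, -1.858140); f=(-2.068740, -0.227600) → (-0.316373, -1.899108)
0.360000: (-0.316373, -1.899108); f=(-2.320308, -0.091083) → (-0.734029, -1.915503)
(p(0.54), q(0.54)) ≈ (-0.7340, -1.9155)

-0.7340, -1.9155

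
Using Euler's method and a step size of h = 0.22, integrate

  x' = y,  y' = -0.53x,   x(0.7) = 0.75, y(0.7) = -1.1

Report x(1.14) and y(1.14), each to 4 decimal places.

0.2468, -1.2467

Euler on (x,y): x_{n+1} = x_n + h·x', y_{n+1} = y_n + h·y'.
0.700000: (0.750000, -1.100000); f=(-1.100000, -0.397500) → (0.508000, -1.187450)
0.920000: (0.508000, -1.187450); f=(-1.187450, -0.269240) → (0.246761, -1.246683)
(x(1.14), y(1.14)) ≈ (0.2468, -1.2467)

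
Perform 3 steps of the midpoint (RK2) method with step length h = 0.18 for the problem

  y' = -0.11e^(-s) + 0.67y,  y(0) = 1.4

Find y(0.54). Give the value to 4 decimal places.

Midpoint: k1 = f(s_n, y_n); k2 = f(s_n + h/2, y_n + (h/2)·k1); y_{n+1} = y_n + h·k2.
s=0.000000, y=1.400000:
  k1 = f(0.000000, 1.400000) = 0.828000
  k2 = f(0.090000, 1.474520) = 0.887396
  y ← 1.400000 + 0.18·0.887396 = 1.559731
s=0.180000, y=1.559731:
  k1 = f(0.180000, 1.559731) = 0.953140
  k2 = f(0.270000, 1.645514) = 1.018523
  y ← 1.559731 + 0.18·1.018523 = 1.743065
s=0.360000, y=1.743065:
  k1 = f(0.360000, 1.743065) = 1.091109
  k2 = f(0.450000, 1.841265) = 1.163509
  y ← 1.743065 + 0.18·1.163509 = 1.952497
y(0.54) ≈ 1.9525

1.9525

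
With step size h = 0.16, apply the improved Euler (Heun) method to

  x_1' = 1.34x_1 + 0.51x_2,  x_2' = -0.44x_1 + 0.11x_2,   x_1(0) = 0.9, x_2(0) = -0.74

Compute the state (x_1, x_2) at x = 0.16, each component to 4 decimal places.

Heun on (x_1,x_2): k1 = f(x_n, state_n); k2 = f(x_n + h, state_n + h·k1); state_{n+1} = state_n + (h/2)·(k1 + k2).
0.000000: (0.900000, -0.740000)
  k1 = (0.828600, -0.477400)
  predictor → (1.032576, -0.816384)
  k2 = (0.967296, -0.544136)
  → (1.043672, -0.821723)
(x_1(0.16), x_2(0.16)) ≈ (1.0437, -0.8217)

1.0437, -0.8217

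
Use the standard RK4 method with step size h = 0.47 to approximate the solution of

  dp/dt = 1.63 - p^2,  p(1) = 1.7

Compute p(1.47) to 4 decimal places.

RK4: k1 = f(t_n, p_n); k2 = f(t_n + h/2, p_n + (h/2)·k1); k3 = f(t_n + h/2, p_n + (h/2)·k2); k4 = f(t_n + h, p_n + h·k3); p_{n+1} = p_n + (h/6)·(k1 + 2k2 + 2k3 + k4).
t=1.000000, p=1.700000:
  k1 = f(1.000000, 1.700000) = -1.260000
  k2 = f(1.235000, 1.403900) = -0.340935
  k3 = f(1.235000, 1.619880) = -0.994012
  k4 = f(1.470000, 1.232814) = 0.110169
  p ← 1.700000 + (0.47/6)·(k1 + 2k2 + 2k3 + k4) = 1.400788
p(1.47) ≈ 1.4008

1.4008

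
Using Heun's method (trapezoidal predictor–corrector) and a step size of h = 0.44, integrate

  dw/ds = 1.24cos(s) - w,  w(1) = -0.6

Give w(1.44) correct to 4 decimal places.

Heun: k1 = f(s_n, w_n); k2 = f(s_n + h, w_n + h·k1); w_{n+1} = w_n + (h/2)·(k1 + k2).
s=1.000000, w=-0.600000:
  k1 = f(1.000000, -0.600000) = 1.269975
  k2 = f(1.440000, -0.041211) = 0.202936
  w ← -0.600000 + (0.44/2)·(1.269975 + 0.202936) = -0.275960
w(1.44) ≈ -0.2760

-0.2760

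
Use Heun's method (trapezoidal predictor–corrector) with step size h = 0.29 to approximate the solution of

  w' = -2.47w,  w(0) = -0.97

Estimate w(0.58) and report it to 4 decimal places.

-0.2831

Heun: k1 = f(x_n, w_n); k2 = f(x_n + h, w_n + h·k1); w_{n+1} = w_n + (h/2)·(k1 + k2).
x=0.000000, w=-0.970000:
  k1 = f(0.000000, -0.970000) = 2.395900
  k2 = f(0.290000, -0.275189) = 0.679717
  w ← -0.970000 + (0.29/2)·(2.395900 + 0.679717) = -0.524036
x=0.290000, w=-0.524036:
  k1 = f(0.290000, -0.524036) = 1.294368
  k2 = f(0.580000, -0.148669) = 0.367212
  w ← -0.524036 + (0.29/2)·(1.294368 + 0.367212) = -0.283106
w(0.58) ≈ -0.2831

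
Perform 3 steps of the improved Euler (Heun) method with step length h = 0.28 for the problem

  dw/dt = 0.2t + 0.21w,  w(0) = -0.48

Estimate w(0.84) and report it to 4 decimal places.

-0.4982

Heun: k1 = f(t_n, w_n); k2 = f(t_n + h, w_n + h·k1); w_{n+1} = w_n + (h/2)·(k1 + k2).
t=0.000000, w=-0.480000:
  k1 = f(0.000000, -0.480000) = -0.100800
  k2 = f(0.280000, -0.508224) = -0.050727
  w ← -0.480000 + (0.28/2)·(-0.100800 + (-0.050727)) = -0.501214
t=0.280000, w=-0.501214:
  k1 = f(0.280000, -0.501214) = -0.049255
  k2 = f(0.560000, -0.515005) = 0.003849
  w ← -0.501214 + (0.28/2)·(-0.049255 + 0.003849) = -0.507571
t=0.560000, w=-0.507571:
  k1 = f(0.560000, -0.507571) = 0.005410
  k2 = f(0.840000, -0.506056) = 0.061728
  w ← -0.507571 + (0.28/2)·(0.005410 + 0.061728) = -0.498171
w(0.84) ≈ -0.4982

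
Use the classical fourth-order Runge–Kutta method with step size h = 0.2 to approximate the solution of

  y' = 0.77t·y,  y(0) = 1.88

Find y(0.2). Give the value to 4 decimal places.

1.9092

RK4: k1 = f(t_n, y_n); k2 = f(t_n + h/2, y_n + (h/2)·k1); k3 = f(t_n + h/2, y_n + (h/2)·k2); k4 = f(t_n + h, y_n + h·k3); y_{n+1} = y_n + (h/6)·(k1 + 2k2 + 2k3 + k4).
t=0.000000, y=1.880000:
  k1 = f(0.000000, 1.880000) = 0.000000
  k2 = f(0.100000, 1.880000) = 0.144760
  k3 = f(0.100000, 1.894476) = 0.145875
  k4 = f(0.200000, 1.909175) = 0.294013
  y ← 1.880000 + (0.2/6)·(k1 + 2k2 + 2k3 + k4) = 1.909176
y(0.2) ≈ 1.9092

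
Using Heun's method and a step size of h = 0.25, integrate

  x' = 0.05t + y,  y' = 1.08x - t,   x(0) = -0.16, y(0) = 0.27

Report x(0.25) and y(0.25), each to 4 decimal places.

Heun on (x,y): k1 = f(t_n, state_n); k2 = f(t_n + h, state_n + h·k1); state_{n+1} = state_n + (h/2)·(k1 + k2).
0.000000: (-0.160000, 0.270000)
  k1 = (0.270000, -0.172800)
  predictor → (-0.092500, 0.226800)
  k2 = (0.239300, -0.349900)
  → (-0.096337, 0.204663)
(x(0.25), y(0.25)) ≈ (-0.0963, 0.2047)

-0.0963, 0.2047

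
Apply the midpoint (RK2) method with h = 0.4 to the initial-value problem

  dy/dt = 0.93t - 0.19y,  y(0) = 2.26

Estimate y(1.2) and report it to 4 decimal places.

2.4259

Midpoint: k1 = f(t_n, y_n); k2 = f(t_n + h/2, y_n + (h/2)·k1); y_{n+1} = y_n + h·k2.
t=0.000000, y=2.260000:
  k1 = f(0.000000, 2.260000) = -0.429400
  k2 = f(0.200000, 2.174120) = -0.227083
  y ← 2.260000 + 0.4·(-0.227083) = 2.169167
t=0.400000, y=2.169167:
  k1 = f(0.400000, 2.169167) = -0.040142
  k2 = f(0.600000, 2.161139) = 0.147384
  y ← 2.169167 + 0.4·0.147384 = 2.228120
t=0.800000, y=2.228120:
  k1 = f(0.800000, 2.228120) = 0.320657
  k2 = f(1.000000, 2.292252) = 0.494472
  y ← 2.228120 + 0.4·0.494472 = 2.425909
y(1.2) ≈ 2.4259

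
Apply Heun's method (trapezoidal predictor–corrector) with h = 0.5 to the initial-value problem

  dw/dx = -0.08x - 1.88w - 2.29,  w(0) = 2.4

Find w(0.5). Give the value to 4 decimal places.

0.5875

Heun: k1 = f(x_n, w_n); k2 = f(x_n + h, w_n + h·k1); w_{n+1} = w_n + (h/2)·(k1 + k2).
x=0.000000, w=2.400000:
  k1 = f(0.000000, 2.400000) = -6.802000
  k2 = f(0.500000, -1.001000) = -0.448120
  w ← 2.400000 + (0.5/2)·(-6.802000 + (-0.448120)) = 0.587470
w(0.5) ≈ 0.5875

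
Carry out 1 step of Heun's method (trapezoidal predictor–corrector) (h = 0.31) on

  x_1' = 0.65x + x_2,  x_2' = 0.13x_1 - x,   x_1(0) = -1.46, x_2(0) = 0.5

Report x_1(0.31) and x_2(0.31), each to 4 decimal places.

-1.2829, 0.3962

Heun on (x_1,x_2): k1 = f(x_n, state_n); k2 = f(x_n + h, state_n + h·k1); state_{n+1} = state_n + (h/2)·(k1 + k2).
0.000000: (-1.460000, 0.500000)
  k1 = (0.500000, -0.189800)
  predictor → (-1.305000, 0.441162)
  k2 = (0.642662, -0.479650)
  → (-1.282887, 0.396235)
(x_1(0.31), x_2(0.31)) ≈ (-1.2829, 0.3962)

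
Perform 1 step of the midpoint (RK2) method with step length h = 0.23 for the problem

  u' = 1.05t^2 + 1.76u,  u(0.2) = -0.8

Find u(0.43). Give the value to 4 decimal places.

-1.1635

Midpoint: k1 = f(t_n, u_n); k2 = f(t_n + h/2, u_n + (h/2)·k1); u_{n+1} = u_n + h·k2.
t=0.200000, u=-0.800000:
  k1 = f(0.200000, -0.800000) = -1.366000
  k2 = f(0.315000, -0.957090) = -1.580292
  u ← -0.800000 + 0.23·(-1.580292) = -1.163467
u(0.43) ≈ -1.1635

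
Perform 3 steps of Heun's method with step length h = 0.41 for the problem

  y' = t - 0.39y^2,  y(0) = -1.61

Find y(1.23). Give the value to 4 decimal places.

Heun: k1 = f(t_n, y_n); k2 = f(t_n + h, y_n + h·k1); y_{n+1} = y_n + (h/2)·(k1 + k2).
t=0.000000, y=-1.610000:
  k1 = f(0.000000, -1.610000) = -1.010919
  k2 = f(0.410000, -2.024477) = -1.188417
  y ← -1.610000 + (0.41/2)·(-1.010919 + (-1.188417)) = -2.060864
t=0.410000, y=-2.060864:
  k1 = f(0.410000, -2.060864) = -1.246393
  k2 = f(0.820000, -2.571885) = -1.759691
  y ← -2.060864 + (0.41/2)·(-1.246393 + (-1.759691)) = -2.677111
t=0.820000, y=-2.677111:
  k1 = f(0.820000, -2.677111) = -1.975100
  k2 = f(1.230000, -3.486902) = -3.511810
  y ← -2.677111 + (0.41/2)·(-1.975100 + (-3.511810)) = -3.801928
y(1.23) ≈ -3.8019

-3.8019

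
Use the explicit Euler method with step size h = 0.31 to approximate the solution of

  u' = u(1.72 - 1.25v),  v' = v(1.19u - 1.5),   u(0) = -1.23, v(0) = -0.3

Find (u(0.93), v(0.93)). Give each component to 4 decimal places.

-4.7922, -0.0032

Euler on (u,v): u_{n+1} = u_n + h·u', v_{n+1} = v_n + h·v'.
0.000000: (-1.230000, -0.300000); f=(-2.576850, 0.889110) → (-2.028823, -0.024376)
0.310000: (-2.028823, -0.024376); f=(-3.551394, 0.095415) → (-3.129756, 0.005203)
0.620000: (-3.129756, 0.005203); f=(-5.362826, -0.027181) → (-4.792232, -0.003223)
(u(0.93), v(0.93)) ≈ (-4.7922, -0.0032)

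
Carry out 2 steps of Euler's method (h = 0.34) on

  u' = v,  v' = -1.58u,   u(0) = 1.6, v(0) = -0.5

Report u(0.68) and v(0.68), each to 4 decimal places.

0.9678, -2.1277

Euler on (u,v): u_{n+1} = u_n + h·u', v_{n+1} = v_n + h·v'.
0.000000: (1.600000, -0.500000); f=(-0.500000, -2.528000) → (1.430000, -1.359520)
0.340000: (1.430000, -1.359520); f=(-1.359520, -2.259400) → (0.967763, -2.127716)
(u(0.68), v(0.68)) ≈ (0.9678, -2.1277)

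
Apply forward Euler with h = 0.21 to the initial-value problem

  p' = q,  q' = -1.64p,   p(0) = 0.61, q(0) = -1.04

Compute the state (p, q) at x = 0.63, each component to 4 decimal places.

-0.1618, -1.4294

Euler on (p,q): p_{n+1} = p_n + h·p', q_{n+1} = q_n + h·q'.
0.000000: (0.610000, -1.040000); f=(-1.040000, -1.000400) → (0.391600, -1.250084)
0.210000: (0.391600, -1.250084); f=(-1.250084, -0.642224) → (0.129082, -1.384951)
0.420000: (0.129082, -1.384951); f=(-1.384951, -0.211695) → (-0.161757, -1.429407)
(p(0.63), q(0.63)) ≈ (-0.1618, -1.4294)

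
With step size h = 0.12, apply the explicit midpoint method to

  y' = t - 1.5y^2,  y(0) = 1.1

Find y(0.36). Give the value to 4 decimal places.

Midpoint: k1 = f(t_n, y_n); k2 = f(t_n + h/2, y_n + (h/2)·k1); y_{n+1} = y_n + h·k2.
t=0.000000, y=1.100000:
  k1 = f(0.000000, 1.100000) = -1.815000
  k2 = f(0.060000, 0.991100) = -1.413419
  y ← 1.100000 + 0.12·(-1.413419) = 0.930390
t=0.120000, y=0.930390:
  k1 = f(0.120000, 0.930390) = -1.178438
  k2 = f(0.180000, 0.859683) = -0.928584
  y ← 0.930390 + 0.12·(-0.928584) = 0.818960
t=0.240000, y=0.818960:
  k1 = f(0.240000, 0.818960) = -0.766043
  k2 = f(0.300000, 0.772997) = -0.596287
  y ← 0.818960 + 0.12·(-0.596287) = 0.747405
y(0.36) ≈ 0.7474

0.7474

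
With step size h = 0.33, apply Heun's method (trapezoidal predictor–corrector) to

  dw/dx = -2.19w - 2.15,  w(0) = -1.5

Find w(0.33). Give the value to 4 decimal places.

Heun: k1 = f(x_n, w_n); k2 = f(x_n + h, w_n + h·k1); w_{n+1} = w_n + (h/2)·(k1 + k2).
x=0.000000, w=-1.500000:
  k1 = f(0.000000, -1.500000) = 1.135000
  k2 = f(0.330000, -1.125450) = 0.314735
  w ← -1.500000 + (0.33/2)·(1.135000 + 0.314735) = -1.260794
w(0.33) ≈ -1.2608

-1.2608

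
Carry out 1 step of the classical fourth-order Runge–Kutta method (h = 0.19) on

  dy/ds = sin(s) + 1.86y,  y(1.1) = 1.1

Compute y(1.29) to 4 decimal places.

RK4: k1 = f(s_n, y_n); k2 = f(s_n + h/2, y_n + (h/2)·k1); k3 = f(s_n + h/2, y_n + (h/2)·k2); k4 = f(s_n + h, y_n + h·k3); y_{n+1} = y_n + (h/6)·(k1 + 2k2 + 2k3 + k4).
s=1.100000, y=1.100000:
  k1 = f(1.100000, 1.100000) = 2.937207
  k2 = f(1.195000, 1.379035) = 3.495220
  k3 = f(1.195000, 1.432046) = 3.593821
  k4 = f(1.290000, 1.782826) = 4.276891
  y ← 1.100000 + (0.19/6)·(k1 + 2k2 + 2k3 + k4) = 1.777419
y(1.29) ≈ 1.7774

1.7774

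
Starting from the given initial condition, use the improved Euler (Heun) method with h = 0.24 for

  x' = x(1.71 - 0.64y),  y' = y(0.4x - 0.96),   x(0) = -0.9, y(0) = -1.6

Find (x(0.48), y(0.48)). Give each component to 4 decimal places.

Heun on (x,y): k1 = f(s_n, state_n); k2 = f(s_n + h, state_n + h·k1); state_{n+1} = state_n + (h/2)·(k1 + k2).
0.000000: (-0.900000, -1.600000)
  k1 = (-2.460600, 2.112000)
  predictor → (-1.490544, -1.093120)
  k2 = (-3.591610, 1.701133)
  → (-1.626265, -1.142424)
0.240000: (-1.626265, -1.142424)
  k1 = (-3.969960, 1.839881)
  predictor → (-2.579056, -0.700853)
  k2 = (-5.567009, 1.395834)
  → (-2.770701, -0.754138)
(x(0.48), y(0.48)) ≈ (-2.7707, -0.7541)

-2.7707, -0.7541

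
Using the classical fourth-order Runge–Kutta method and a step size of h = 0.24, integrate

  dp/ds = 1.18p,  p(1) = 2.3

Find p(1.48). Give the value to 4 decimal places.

4.0523

RK4: k1 = f(s_n, p_n); k2 = f(s_n + h/2, p_n + (h/2)·k1); k3 = f(s_n + h/2, p_n + (h/2)·k2); k4 = f(s_n + h, p_n + h·k3); p_{n+1} = p_n + (h/6)·(k1 + 2k2 + 2k3 + k4).
s=1.000000, p=2.300000:
  k1 = f(1.000000, 2.300000) = 2.714000
  k2 = f(1.120000, 2.625680) = 3.098302
  k3 = f(1.120000, 2.671796) = 3.152720
  k4 = f(1.240000, 3.056653) = 3.606850
  p ← 2.300000 + (0.24/6)·(k1 + 2k2 + 2k3 + k4) = 3.052916
s=1.240000, p=3.052916:
  k1 = f(1.240000, 3.052916) = 3.602441
  k2 = f(1.360000, 3.485209) = 4.112546
  k3 = f(1.360000, 3.546421) = 4.184777
  k4 = f(1.480000, 4.057262) = 4.787569
  p ← 3.052916 + (0.24/6)·(k1 + 2k2 + 2k3 + k4) = 4.052302
p(1.48) ≈ 4.0523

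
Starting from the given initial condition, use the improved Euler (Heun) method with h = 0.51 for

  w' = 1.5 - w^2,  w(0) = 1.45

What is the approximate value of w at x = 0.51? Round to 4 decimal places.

Heun: k1 = f(x_n, w_n); k2 = f(x_n + h, w_n + h·k1); w_{n+1} = w_n + (h/2)·(k1 + k2).
x=0.000000, w=1.450000:
  k1 = f(0.000000, 1.450000) = -0.602500
  k2 = f(0.510000, 1.142725) = 0.194180
  w ← 1.450000 + (0.51/2)·(-0.602500 + 0.194180) = 1.345878
w(0.51) ≈ 1.3459

1.3459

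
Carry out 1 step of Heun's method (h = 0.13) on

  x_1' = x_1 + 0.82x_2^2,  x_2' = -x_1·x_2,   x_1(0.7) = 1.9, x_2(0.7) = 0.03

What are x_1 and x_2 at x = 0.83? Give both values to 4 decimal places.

2.1631, 0.0231

Heun on (x_1,x_2): k1 = f(x_n, state_n); k2 = f(x_n + h, state_n + h·k1); state_{n+1} = state_n + (h/2)·(k1 + k2).
0.700000: (1.900000, 0.030000)
  k1 = (1.900738, -0.057000)
  predictor → (2.147096, 0.022590)
  k2 = (2.147514, -0.048503)
  → (2.163136, 0.023142)
(x_1(0.83), x_2(0.83)) ≈ (2.1631, 0.0231)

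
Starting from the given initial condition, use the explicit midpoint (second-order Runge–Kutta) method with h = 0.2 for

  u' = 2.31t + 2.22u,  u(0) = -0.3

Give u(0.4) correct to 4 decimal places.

-0.4835

Midpoint: k1 = f(t_n, u_n); k2 = f(t_n + h/2, u_n + (h/2)·k1); u_{n+1} = u_n + h·k2.
t=0.000000, u=-0.300000:
  k1 = f(0.000000, -0.300000) = -0.666000
  k2 = f(0.100000, -0.366600) = -0.582852
  u ← -0.300000 + 0.2·(-0.582852) = -0.416570
t=0.200000, u=-0.416570:
  k1 = f(0.200000, -0.416570) = -0.462786
  k2 = f(0.300000, -0.462849) = -0.334525
  u ← -0.416570 + 0.2·(-0.334525) = -0.483475
u(0.4) ≈ -0.4835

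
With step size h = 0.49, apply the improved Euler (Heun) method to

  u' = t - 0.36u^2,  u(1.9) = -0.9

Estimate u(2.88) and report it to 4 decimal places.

Heun: k1 = f(t_n, u_n); k2 = f(t_n + h, u_n + h·k1); u_{n+1} = u_n + (h/2)·(k1 + k2).
t=1.900000, u=-0.900000:
  k1 = f(1.900000, -0.900000) = 1.608400
  k2 = f(2.390000, -0.111884) = 2.385494
  u ← -0.900000 + (0.49/2)·(1.608400 + 2.385494) = 0.078504
t=2.390000, u=0.078504:
  k1 = f(2.390000, 0.078504) = 2.387781
  k2 = f(2.880000, 1.248517) = 2.318834
  u ← 0.078504 + (0.49/2)·(2.387781 + 2.318834) = 1.231625
u(2.88) ≈ 1.2316

1.2316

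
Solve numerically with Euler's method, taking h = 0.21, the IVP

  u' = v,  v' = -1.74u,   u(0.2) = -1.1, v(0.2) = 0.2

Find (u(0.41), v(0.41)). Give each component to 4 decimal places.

-1.0580, 0.6019

Euler on (u,v): u_{n+1} = u_n + h·u', v_{n+1} = v_n + h·v'.
0.200000: (-1.100000, 0.200000); f=(0.200000, 1.914000) → (-1.058000, 0.601940)
(u(0.41), v(0.41)) ≈ (-1.0580, 0.6019)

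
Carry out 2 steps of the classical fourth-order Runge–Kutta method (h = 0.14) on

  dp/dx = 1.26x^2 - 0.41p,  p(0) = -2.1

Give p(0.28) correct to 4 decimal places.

-1.8633

RK4: k1 = f(x_n, p_n); k2 = f(x_n + h/2, p_n + (h/2)·k1); k3 = f(x_n + h/2, p_n + (h/2)·k2); k4 = f(x_n + h, p_n + h·k3); p_{n+1} = p_n + (h/6)·(k1 + 2k2 + 2k3 + k4).
x=0.000000, p=-2.100000:
  k1 = f(0.000000, -2.100000) = 0.861000
  k2 = f(0.070000, -2.039730) = 0.842463
  k3 = f(0.070000, -2.041028) = 0.842995
  k4 = f(0.140000, -1.981981) = 0.837308
  p ← -2.100000 + (0.14/6)·(k1 + 2k2 + 2k3 + k4) = -1.981718
x=0.140000, p=-1.981718:
  k1 = f(0.140000, -1.981718) = 0.837200
  k2 = f(0.210000, -1.923114) = 0.844043
  k3 = f(0.210000, -1.922635) = 0.843846
  k4 = f(0.280000, -1.863580) = 0.862852
  p ← -1.981718 + (0.14/6)·(k1 + 2k2 + 2k3 + k4) = -1.863282
p(0.28) ≈ -1.8633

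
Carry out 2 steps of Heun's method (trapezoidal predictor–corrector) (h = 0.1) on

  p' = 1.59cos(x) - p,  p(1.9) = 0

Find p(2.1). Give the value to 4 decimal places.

Heun: k1 = f(x_n, p_n); k2 = f(x_n + h, p_n + h·k1); p_{n+1} = p_n + (h/2)·(k1 + k2).
x=1.900000, p=0.000000:
  k1 = f(1.900000, 0.000000) = -0.514030
  k2 = f(2.000000, -0.051403) = -0.610270
  p ← 0.000000 + (0.1/2)·(-0.514030 + (-0.610270)) = -0.056215
x=2.000000, p=-0.056215:
  k1 = f(2.000000, -0.056215) = -0.605458
  k2 = f(2.100000, -0.116761) = -0.685944
  p ← -0.056215 + (0.1/2)·(-0.605458 + (-0.685944)) = -0.120785
p(2.1) ≈ -0.1208

-0.1208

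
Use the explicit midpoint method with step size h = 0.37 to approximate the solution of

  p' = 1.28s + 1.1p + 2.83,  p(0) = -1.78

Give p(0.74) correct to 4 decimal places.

-0.3842

Midpoint: k1 = f(s_n, p_n); k2 = f(s_n + h/2, p_n + (h/2)·k1); p_{n+1} = p_n + h·k2.
s=0.000000, p=-1.780000:
  k1 = f(0.000000, -1.780000) = 0.872000
  k2 = f(0.185000, -1.618680) = 1.286252
  p ← -1.780000 + 0.37·1.286252 = -1.304087
s=0.370000, p=-1.304087:
  k1 = f(0.370000, -1.304087) = 1.869105
  k2 = f(0.555000, -0.958302) = 2.486267
  p ← -1.304087 + 0.37·2.486267 = -0.384168
p(0.74) ≈ -0.3842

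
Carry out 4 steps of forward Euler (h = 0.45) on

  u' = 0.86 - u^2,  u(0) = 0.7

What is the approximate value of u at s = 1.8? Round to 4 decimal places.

0.9270

Euler: u_{n+1} = u_n + h·f(s_n, u_n).
s=0.000000, u=0.700000: f=0.370000 → u ← 0.700000 + 0.45·0.370000 = 0.866500
s=0.450000, u=0.866500: f=0.109178 → u ← 0.866500 + 0.45·0.109178 = 0.915630
s=0.900000, u=0.915630: f=0.021622 → u ← 0.915630 + 0.45·0.021622 = 0.925360
s=1.350000, u=0.925360: f=0.003709 → u ← 0.925360 + 0.45·0.003709 = 0.927029
u(1.8) ≈ 0.9270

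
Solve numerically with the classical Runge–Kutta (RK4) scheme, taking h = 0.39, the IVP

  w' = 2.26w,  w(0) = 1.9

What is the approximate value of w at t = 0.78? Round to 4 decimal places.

RK4: k1 = f(t_n, w_n); k2 = f(t_n + h/2, w_n + (h/2)·k1); k3 = f(t_n + h/2, w_n + (h/2)·k2); k4 = f(t_n + h, w_n + h·k3); w_{n+1} = w_n + (h/6)·(k1 + 2k2 + 2k3 + k4).
t=0.000000, w=1.900000:
  k1 = f(0.000000, 1.900000) = 4.294000
  k2 = f(0.195000, 2.737330) = 6.186366
  k3 = f(0.195000, 3.106341) = 7.020331
  k4 = f(0.390000, 4.637929) = 10.481720
  w ← 1.900000 + (0.39/6)·(k1 + 2k2 + 2k3 + k4) = 4.577292
t=0.390000, w=4.577292:
  k1 = f(0.390000, 4.577292) = 10.344681
  k2 = f(0.585000, 6.594505) = 14.903582
  k3 = f(0.585000, 7.483491) = 16.912689
  k4 = f(0.780000, 11.173241) = 25.251525
  w ← 4.577292 + (0.39/6)·(k1 + 2k2 + 2k3 + k4) = 11.027161
w(0.78) ≈ 11.0272

11.0272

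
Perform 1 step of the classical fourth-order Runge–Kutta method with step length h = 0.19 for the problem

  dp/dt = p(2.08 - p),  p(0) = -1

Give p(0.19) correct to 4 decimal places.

RK4: k1 = f(t_n, p_n); k2 = f(t_n + h/2, p_n + (h/2)·k1); k3 = f(t_n + h/2, p_n + (h/2)·k2); k4 = f(t_n + h, p_n + h·k3); p_{n+1} = p_n + (h/6)·(k1 + 2k2 + 2k3 + k4).
t=0.000000, p=-1.000000:
  k1 = f(0.000000, -1.000000) = -3.080000
  k2 = f(0.095000, -1.292600) = -4.359423
  k3 = f(0.095000, -1.414145) = -4.941228
  k4 = f(0.190000, -1.938833) = -7.791848
  p ← -1.000000 + (0.19/6)·(k1 + 2k2 + 2k3 + k4) = -1.933316
p(0.19) ≈ -1.9333

-1.9333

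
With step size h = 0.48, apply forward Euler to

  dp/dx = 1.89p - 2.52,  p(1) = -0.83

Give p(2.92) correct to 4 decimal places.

Euler: p_{n+1} = p_n + h·f(x_n, p_n).
x=1.000000, p=-0.830000: f=-4.088700 → p ← -0.830000 + 0.48·(-4.088700) = -2.792576
x=1.480000, p=-2.792576: f=-7.797969 → p ← -2.792576 + 0.48·(-7.797969) = -6.535601
x=1.960000, p=-6.535601: f=-14.872286 → p ← -6.535601 + 0.48·(-14.872286) = -13.674298
x=2.440000, p=-13.674298: f=-28.364423 → p ← -13.674298 + 0.48·(-28.364423) = -27.289221
p(2.92) ≈ -27.2892

-27.2892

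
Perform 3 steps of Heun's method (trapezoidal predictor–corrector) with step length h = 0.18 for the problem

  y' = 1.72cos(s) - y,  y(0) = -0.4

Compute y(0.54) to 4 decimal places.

0.4385

Heun: k1 = f(s_n, y_n); k2 = f(s_n + h, y_n + h·k1); y_{n+1} = y_n + (h/2)·(k1 + k2).
s=0.000000, y=-0.400000:
  k1 = f(0.000000, -0.400000) = 2.120000
  k2 = f(0.180000, -0.018400) = 1.710611
  y ← -0.400000 + (0.18/2)·(2.120000 + 1.710611) = -0.055245
s=0.180000, y=-0.055245:
  k1 = f(0.180000, -0.055245) = 1.747456
  k2 = f(0.360000, 0.259297) = 1.350445
  y ← -0.055245 + (0.18/2)·(1.747456 + 1.350445) = 0.223566
s=0.360000, y=0.223566:
  k1 = f(0.360000, 0.223566) = 1.386176
  k2 = f(0.540000, 0.473078) = 1.002181
  y ← 0.223566 + (0.18/2)·(1.386176 + 1.002181) = 0.438518
y(0.54) ≈ 0.4385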